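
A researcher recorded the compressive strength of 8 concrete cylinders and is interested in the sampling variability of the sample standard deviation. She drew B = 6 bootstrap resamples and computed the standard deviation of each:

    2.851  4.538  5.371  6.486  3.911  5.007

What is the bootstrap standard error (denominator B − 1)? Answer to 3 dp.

Bootstrap SE is the standard deviation of the 6 replicate standard deviations.
Mean of replicates: (2.851 + 4.538 + 5.371 + 6.486 + 3.911 + 5.007) / 6 = 28.1640 / 6 = 4.6940
Sum of squared deviations: (−1.8430)² + (−0.1560)² + (+0.6770)² + (+1.7920)² + (−0.7830)² + (+0.3130)² = 7.8016
Variance = 7.8016 / 5 = 1.5603
SE* = √1.5603

SE* = 1.249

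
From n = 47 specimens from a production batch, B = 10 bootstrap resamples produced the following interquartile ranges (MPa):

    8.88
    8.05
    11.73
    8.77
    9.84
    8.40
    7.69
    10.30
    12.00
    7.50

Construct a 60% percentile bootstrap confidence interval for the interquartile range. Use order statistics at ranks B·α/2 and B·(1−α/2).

(7.69, 10.30)

Sorted replicates: 7.50, 7.69, 8.05, 8.40, 8.77, 8.88, 9.84, 10.30, 11.73, 12.00
α = 0.40; lower rank = 10 × 0.200 = 2; upper rank = 10 × 0.800 = 8.
The 2nd smallest replicate is 7.69; the 8th is 10.30.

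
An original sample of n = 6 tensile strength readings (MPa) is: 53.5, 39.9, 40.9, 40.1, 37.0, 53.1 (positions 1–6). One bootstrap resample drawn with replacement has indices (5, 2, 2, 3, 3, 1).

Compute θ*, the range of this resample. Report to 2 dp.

Resample values: 37.0, 39.9, 39.9, 40.9, 40.9, 53.5.
Range = 53.5 − 37.0 = 16.50

θ* = 16.50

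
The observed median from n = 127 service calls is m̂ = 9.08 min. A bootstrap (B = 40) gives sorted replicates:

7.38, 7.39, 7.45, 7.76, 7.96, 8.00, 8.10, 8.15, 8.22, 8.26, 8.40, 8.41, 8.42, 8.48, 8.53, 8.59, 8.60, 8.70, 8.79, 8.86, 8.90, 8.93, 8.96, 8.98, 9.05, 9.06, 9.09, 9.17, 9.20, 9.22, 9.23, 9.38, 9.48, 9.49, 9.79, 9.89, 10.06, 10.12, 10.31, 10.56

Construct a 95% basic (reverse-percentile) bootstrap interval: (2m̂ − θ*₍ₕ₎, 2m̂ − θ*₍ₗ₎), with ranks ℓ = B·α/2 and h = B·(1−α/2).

(7.85, 10.78)

Percentile endpoints at ranks 1 and 39: θ*₍1₎ = 7.38, θ*₍39₎ = 10.31.
Basic interval reflects these around m̂:
  lower = 2 × 9.08 − 10.31 = 7.85
  upper = 2 × 9.08 − 7.38 = 10.78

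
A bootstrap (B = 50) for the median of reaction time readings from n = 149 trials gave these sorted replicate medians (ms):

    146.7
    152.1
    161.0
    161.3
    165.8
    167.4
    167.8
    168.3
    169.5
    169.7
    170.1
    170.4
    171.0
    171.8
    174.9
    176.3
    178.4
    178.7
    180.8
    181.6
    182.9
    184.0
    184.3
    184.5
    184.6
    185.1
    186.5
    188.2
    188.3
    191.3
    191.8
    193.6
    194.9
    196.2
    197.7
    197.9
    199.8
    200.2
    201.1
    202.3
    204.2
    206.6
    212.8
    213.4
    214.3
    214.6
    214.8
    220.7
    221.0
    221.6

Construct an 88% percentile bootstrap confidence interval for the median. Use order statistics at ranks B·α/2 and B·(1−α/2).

(161.0, 214.8)

α = 0.12; lower rank = 50 × 0.060 = 3; upper rank = 50 × 0.940 = 47.
The 3rd smallest replicate is 161.0; the 47th is 214.8.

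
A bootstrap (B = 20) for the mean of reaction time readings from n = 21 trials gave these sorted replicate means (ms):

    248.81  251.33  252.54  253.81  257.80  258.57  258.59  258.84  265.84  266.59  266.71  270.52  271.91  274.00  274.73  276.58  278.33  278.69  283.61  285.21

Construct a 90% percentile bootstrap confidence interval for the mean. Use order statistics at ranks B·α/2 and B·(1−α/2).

α = 0.10; lower rank = 20 × 0.050 = 1; upper rank = 20 × 0.950 = 19.
The 1st smallest replicate is 248.81; the 19th is 283.61.

(248.81, 283.61)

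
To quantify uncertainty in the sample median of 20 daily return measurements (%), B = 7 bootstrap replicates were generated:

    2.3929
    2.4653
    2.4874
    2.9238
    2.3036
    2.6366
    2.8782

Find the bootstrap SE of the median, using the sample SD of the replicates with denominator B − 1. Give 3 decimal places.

Bootstrap SE is the standard deviation of the 7 replicate medians.
Mean of replicates: (2.3929 + 2.4653 + 2.4874 + 2.9238 + 2.3036 + 2.6366 + 2.8782) / 7 = 18.08780 / 7 = 2.58397
Sum of squared deviations: (−0.19107)² + (−0.11867)² + (−0.09657)² + (+0.33983)² + (−0.28037)² + (+0.05263)² + (+0.29423)² = 0.34335
Variance = 0.34335 / 6 = 0.05722
SE* = √0.05722

SE* = 0.239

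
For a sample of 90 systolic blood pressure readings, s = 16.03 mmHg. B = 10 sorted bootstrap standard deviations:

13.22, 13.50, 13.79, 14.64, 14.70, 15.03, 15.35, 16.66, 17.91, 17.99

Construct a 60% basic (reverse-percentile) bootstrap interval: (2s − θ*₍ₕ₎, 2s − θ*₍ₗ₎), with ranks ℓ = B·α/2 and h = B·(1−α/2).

(15.40, 18.56)

Percentile endpoints at ranks 2 and 8: θ*₍2₎ = 13.50, θ*₍8₎ = 16.66.
Basic interval reflects these around s:
  lower = 2 × 16.03 − 16.66 = 15.40
  upper = 2 × 16.03 − 13.50 = 18.56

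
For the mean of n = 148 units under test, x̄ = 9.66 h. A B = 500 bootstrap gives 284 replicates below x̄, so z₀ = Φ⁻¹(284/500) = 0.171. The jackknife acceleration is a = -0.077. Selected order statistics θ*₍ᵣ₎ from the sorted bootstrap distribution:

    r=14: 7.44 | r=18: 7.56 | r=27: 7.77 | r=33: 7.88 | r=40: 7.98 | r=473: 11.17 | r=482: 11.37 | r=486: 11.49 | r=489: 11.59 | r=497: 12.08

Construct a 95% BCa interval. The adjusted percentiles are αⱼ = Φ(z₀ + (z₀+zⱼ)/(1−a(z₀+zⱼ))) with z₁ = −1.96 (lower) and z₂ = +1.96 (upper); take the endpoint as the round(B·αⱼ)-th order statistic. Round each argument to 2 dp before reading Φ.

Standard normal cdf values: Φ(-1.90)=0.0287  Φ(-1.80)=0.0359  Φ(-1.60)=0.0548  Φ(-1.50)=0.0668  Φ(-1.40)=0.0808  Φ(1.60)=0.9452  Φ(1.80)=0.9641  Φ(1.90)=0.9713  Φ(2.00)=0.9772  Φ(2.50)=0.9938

Lower: z₀ + z₁ = 0.171 + (-1.960) = -1.789; 1 − a(z₀+z₁) = 1 − (-0.077)(-1.789) = 0.8622; argument = 0.171 + (-1.789)/0.8622 = -1.9038 → -1.90.
α₁ = Φ(-1.90) = 0.0287; rank = round(500 × 0.0287) = 14; θ*₍14₎ = 7.44.
Upper: z₀ + z₂ = 2.131; 1 − a(z₀+z₂) = 1.1641; argument = 2.0016 → 2.00; α₂ = 0.9772; rank = 489; θ*₍489₎ = 11.59.

(7.44, 11.59)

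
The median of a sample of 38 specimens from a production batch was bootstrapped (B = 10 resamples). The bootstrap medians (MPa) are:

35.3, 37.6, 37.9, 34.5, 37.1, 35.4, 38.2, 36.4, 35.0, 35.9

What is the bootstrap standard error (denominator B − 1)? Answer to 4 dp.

Bootstrap SE is the standard deviation of the 10 replicate medians.
Mean of replicates: (35.3 + 37.6 + 37.9 + 34.5 + 37.1 + 35.4 + 38.2 + 36.4 + 35.0 + 35.9) / 10 = 363.30000 / 10 = 36.33000
Sum of squared deviations: (−1.03000)² + (+1.27000)² + (+1.57000)² + (−1.83000)² + (+0.77000)² + (−0.93000)² + (+1.87000)² + (+0.07000)² + (−1.33000)² + (−0.43000)² = 15.40100
Variance = 15.40100 / 9 = 1.71122
SE* = √1.71122

SE* = 1.3081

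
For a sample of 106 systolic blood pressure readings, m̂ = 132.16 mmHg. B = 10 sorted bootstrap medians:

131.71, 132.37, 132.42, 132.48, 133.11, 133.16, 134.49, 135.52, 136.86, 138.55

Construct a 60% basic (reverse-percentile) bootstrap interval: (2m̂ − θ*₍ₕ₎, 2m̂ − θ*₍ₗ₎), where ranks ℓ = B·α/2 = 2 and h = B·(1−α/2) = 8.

Percentile endpoints at ranks 2 and 8: θ*₍2₎ = 132.37, θ*₍8₎ = 135.52.
Basic interval reflects these around m̂:
  lower = 2 × 132.16 − 135.52 = 128.80
  upper = 2 × 132.16 − 132.37 = 131.95

(128.80, 131.95)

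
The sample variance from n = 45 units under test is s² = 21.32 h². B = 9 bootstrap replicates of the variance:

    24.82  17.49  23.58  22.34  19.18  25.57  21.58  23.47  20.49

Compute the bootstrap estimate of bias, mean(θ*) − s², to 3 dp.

mean(θ*) = (24.82 + 17.49 + 23.58 + 22.34 + 19.18 + 25.57 + 21.58 + 23.47 + 20.49) / 9 = 22.0578
bias = 22.0578 − 21.32

bias = +0.738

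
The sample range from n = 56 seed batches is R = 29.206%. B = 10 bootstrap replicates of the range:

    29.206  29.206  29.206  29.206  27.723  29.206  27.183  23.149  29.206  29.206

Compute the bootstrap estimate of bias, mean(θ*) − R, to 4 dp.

mean(θ*) = (29.206 + 29.206 + 29.206 + 29.206 + 27.723 + 29.206 + 27.183 + 23.149 + 29.206 + 29.206) / 10 = 28.24970
bias = 28.24970 − 29.206

bias = −0.9563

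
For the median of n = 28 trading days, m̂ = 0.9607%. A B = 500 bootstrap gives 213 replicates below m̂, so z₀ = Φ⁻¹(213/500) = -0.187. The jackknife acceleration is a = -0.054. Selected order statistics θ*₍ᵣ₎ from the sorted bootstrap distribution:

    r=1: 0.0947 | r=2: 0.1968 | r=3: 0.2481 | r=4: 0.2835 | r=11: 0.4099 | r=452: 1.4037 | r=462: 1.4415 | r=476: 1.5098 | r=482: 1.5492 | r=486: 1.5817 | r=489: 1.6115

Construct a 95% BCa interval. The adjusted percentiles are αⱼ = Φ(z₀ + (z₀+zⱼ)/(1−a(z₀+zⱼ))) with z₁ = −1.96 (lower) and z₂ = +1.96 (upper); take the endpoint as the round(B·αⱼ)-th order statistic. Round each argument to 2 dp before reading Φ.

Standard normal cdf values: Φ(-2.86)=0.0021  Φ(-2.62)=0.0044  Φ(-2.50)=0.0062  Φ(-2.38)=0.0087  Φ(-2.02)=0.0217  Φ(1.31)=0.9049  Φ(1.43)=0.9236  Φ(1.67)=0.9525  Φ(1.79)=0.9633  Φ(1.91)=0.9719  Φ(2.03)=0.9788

Lower: z₀ + z₁ = -0.187 + (-1.960) = -2.147; 1 − a(z₀+z₁) = 1 − (-0.054)(-2.147) = 0.8841; argument = -0.187 + (-2.147)/0.8841 = -2.6156 → -2.62.
α₁ = Φ(-2.62) = 0.0044; rank = round(500 × 0.0044) = 2; θ*₍2₎ = 0.1968.
Upper: z₀ + z₂ = 1.773; 1 − a(z₀+z₂) = 1.0957; argument = 1.4311 → 1.43; α₂ = 0.9236; rank = 462; θ*₍462₎ = 1.4415.

(0.1968, 1.4415)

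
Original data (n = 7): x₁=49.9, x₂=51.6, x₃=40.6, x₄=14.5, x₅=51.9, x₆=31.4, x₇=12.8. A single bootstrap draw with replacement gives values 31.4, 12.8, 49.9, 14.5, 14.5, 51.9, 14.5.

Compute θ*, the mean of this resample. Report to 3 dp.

Mean = (31.4 + 12.8 + 49.9 + 14.5 + 14.5 + 51.9 + 14.5) / 7 = 189.50 / 7 = 27.071

θ* = 27.071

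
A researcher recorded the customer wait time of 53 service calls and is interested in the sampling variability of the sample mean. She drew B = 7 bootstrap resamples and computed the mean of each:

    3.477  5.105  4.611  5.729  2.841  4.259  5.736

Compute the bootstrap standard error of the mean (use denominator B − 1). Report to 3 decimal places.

SE* = 1.100

Bootstrap SE is the standard deviation of the 7 replicate means.
Mean of replicates: (3.477 + 5.105 + 4.611 + 5.729 + 2.841 + 4.259 + 5.736) / 7 = 31.7580 / 7 = 4.5369
Sum of squared deviations: (−1.0599)² + (+0.5681)² + (+0.0741)² + (+1.1921)² + (−1.6959)² + (−0.2779)² + (+1.1991)² = 7.2639
Variance = 7.2639 / 6 = 1.2106
SE* = √1.2106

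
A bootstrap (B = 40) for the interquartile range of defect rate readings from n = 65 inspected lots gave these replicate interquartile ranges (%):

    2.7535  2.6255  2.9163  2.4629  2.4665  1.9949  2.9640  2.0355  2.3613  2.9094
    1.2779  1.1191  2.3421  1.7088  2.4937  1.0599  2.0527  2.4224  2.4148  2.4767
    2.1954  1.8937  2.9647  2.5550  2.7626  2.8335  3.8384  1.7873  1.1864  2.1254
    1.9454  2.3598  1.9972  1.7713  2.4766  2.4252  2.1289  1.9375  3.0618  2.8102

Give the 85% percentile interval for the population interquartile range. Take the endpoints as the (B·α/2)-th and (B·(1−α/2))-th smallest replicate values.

(1.1864, 2.9640)

Sorted replicates: 1.0599, 1.1191, 1.1864, 1.2779, 1.7088, 1.7713, 1.7873, 1.8937, 1.9375, 1.9454, 1.9949, 1.9972, 2.0355, 2.0527, 2.1254, 2.1289, 2.1954, 2.3421, 2.3598, 2.3613, 2.4148, 2.4224, 2.4252, 2.4629, 2.4665, 2.4766, 2.4767, 2.4937, 2.5550, 2.6255, 2.7535, 2.7626, 2.8102, 2.8335, 2.9094, 2.9163, 2.9640, 2.9647, 3.0618, 3.8384
α = 0.15; lower rank = 40 × 0.075 = 3; upper rank = 40 × 0.925 = 37.
The 3rd smallest replicate is 1.1864; the 37th is 2.9640.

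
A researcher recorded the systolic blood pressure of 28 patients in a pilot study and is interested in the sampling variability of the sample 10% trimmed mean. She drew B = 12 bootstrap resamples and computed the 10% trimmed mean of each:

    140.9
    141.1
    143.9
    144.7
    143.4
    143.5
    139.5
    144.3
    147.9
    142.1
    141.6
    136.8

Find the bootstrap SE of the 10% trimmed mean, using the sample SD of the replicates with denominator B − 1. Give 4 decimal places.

SE* = 2.8281

Bootstrap SE is the standard deviation of the 12 replicate 10% trimmed means.
Mean of replicates: (140.9 + 141.1 + 143.9 + 144.7 + 143.4 + 143.5 + 139.5 + 144.3 + 147.9 + 142.1 + 141.6 + 136.8) / 12 = 1709.70000 / 12 = 142.47500
Sum of squared deviations: (−1.57500)² + (−1.37500)² + (+1.42500)² + (+2.22500)² + (+0.92500)² + (+1.02500)² + (−2.97500)² + (+1.82500)² + (+5.42500)² + (−0.37500)² + (−0.87500)² + (−5.67500)² = 87.98250
Variance = 87.98250 / 11 = 7.99841
SE* = √7.99841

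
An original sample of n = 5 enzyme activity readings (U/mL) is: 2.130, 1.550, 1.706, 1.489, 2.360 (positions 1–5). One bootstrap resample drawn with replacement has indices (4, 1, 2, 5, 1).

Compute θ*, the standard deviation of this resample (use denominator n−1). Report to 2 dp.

Resample values: 1.489, 2.130, 1.550, 2.360, 2.130.
Mean = 1.9318; sum of squared deviations = 0.6038
s² = 0.6038 / 4 = 0.1509
s = √0.1509 = 0.39

θ* = 0.39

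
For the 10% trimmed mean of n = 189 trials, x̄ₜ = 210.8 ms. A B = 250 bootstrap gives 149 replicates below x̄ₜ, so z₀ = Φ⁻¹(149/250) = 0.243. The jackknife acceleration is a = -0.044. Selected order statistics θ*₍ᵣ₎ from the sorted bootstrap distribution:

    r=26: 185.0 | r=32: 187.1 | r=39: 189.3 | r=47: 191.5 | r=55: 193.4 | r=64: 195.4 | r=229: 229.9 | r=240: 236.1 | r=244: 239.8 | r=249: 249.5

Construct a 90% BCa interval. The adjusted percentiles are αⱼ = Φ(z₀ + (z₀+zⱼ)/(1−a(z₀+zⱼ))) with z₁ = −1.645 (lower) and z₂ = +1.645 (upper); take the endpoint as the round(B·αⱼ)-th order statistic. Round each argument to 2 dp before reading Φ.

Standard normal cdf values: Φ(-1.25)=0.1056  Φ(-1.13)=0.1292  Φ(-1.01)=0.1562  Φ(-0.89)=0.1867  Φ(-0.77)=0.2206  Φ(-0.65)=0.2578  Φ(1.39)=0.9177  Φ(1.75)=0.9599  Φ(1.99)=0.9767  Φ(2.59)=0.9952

Lower: z₀ + z₁ = 0.243 + (-1.645) = -1.402; 1 − a(z₀+z₁) = 1 − (-0.044)(-1.402) = 0.9383; argument = 0.243 + (-1.402)/0.9383 = -1.2512 → -1.25.
α₁ = Φ(-1.25) = 0.1056; rank = round(250 × 0.1056) = 26; θ*₍26₎ = 185.0.
Upper: z₀ + z₂ = 1.888; 1 − a(z₀+z₂) = 1.0831; argument = 1.9862 → 1.99; α₂ = 0.9767; rank = 244; θ*₍244₎ = 239.8.

(185.0, 239.8)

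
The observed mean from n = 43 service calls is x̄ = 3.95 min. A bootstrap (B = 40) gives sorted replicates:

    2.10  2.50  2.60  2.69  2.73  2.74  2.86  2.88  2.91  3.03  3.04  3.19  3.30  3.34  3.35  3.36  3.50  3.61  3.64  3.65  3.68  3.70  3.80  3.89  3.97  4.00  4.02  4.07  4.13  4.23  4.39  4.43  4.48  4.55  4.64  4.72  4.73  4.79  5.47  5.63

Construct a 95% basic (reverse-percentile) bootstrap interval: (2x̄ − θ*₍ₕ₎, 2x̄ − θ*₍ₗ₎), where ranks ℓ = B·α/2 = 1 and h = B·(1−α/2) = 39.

Percentile endpoints at ranks 1 and 39: θ*₍1₎ = 2.10, θ*₍39₎ = 5.47.
Basic interval reflects these around x̄:
  lower = 2 × 3.95 − 5.47 = 2.43
  upper = 2 × 3.95 − 2.10 = 5.80

(2.43, 5.80)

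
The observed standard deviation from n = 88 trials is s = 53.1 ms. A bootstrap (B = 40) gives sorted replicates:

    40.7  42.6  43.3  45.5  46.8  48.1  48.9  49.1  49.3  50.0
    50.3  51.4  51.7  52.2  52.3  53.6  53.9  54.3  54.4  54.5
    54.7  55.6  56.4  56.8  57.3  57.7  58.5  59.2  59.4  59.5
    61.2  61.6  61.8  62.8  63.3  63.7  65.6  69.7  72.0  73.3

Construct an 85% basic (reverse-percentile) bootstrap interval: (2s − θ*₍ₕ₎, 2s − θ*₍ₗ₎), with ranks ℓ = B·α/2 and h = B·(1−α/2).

(40.6, 62.9)

Percentile endpoints at ranks 3 and 37: θ*₍3₎ = 43.3, θ*₍37₎ = 65.6.
Basic interval reflects these around s:
  lower = 2 × 53.1 − 65.6 = 40.6
  upper = 2 × 53.1 − 43.3 = 62.9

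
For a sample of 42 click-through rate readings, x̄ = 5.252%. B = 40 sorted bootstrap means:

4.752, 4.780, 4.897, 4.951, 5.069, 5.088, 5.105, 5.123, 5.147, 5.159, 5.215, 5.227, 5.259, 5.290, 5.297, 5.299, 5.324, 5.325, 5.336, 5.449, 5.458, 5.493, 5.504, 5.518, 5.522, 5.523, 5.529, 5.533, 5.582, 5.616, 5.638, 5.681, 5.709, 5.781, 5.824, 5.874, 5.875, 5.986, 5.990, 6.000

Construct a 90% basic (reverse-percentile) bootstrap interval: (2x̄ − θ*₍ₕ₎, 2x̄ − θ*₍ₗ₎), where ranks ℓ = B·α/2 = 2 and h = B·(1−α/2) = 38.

(4.518, 5.724)

Percentile endpoints at ranks 2 and 38: θ*₍2₎ = 4.780, θ*₍38₎ = 5.986.
Basic interval reflects these around x̄:
  lower = 2 × 5.252 − 5.986 = 4.518
  upper = 2 × 5.252 − 4.780 = 5.724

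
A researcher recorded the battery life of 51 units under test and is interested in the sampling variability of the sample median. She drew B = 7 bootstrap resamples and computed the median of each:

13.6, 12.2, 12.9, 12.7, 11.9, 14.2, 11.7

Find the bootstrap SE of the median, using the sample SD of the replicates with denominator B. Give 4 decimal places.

Bootstrap SE is the standard deviation of the 7 replicate medians.
Mean of replicates: (13.6 + 12.2 + 12.9 + 12.7 + 11.9 + 14.2 + 11.7) / 7 = 89.20000 / 7 = 12.74286
Sum of squared deviations: (+0.85714)² + (−0.54286)² + (+0.15714)² + (−0.04286)² + (−0.84286)² + (+1.45714)² + (−1.04286)² = 4.97714
Variance = 4.97714 / 7 = 0.71102
SE* = √0.71102

SE* = 0.8432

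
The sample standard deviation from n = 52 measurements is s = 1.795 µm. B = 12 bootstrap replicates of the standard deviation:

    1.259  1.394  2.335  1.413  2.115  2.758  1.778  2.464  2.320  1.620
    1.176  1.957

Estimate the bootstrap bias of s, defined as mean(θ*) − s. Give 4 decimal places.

mean(θ*) = (1.259 + 1.394 + 2.335 + 1.413 + 2.115 + 2.758 + 1.778 + 2.464 + 2.320 + 1.620 + 1.176 + 1.957) / 12 = 1.88242
bias = 1.88242 − 1.795

bias = +0.0874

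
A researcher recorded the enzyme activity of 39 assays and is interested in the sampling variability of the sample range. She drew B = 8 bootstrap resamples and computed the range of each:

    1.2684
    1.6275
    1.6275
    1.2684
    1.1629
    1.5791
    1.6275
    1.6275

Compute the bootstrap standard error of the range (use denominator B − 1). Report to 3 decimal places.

SE* = 0.202

Bootstrap SE is the standard deviation of the 8 replicate ranges.
Mean of replicates: (1.2684 + 1.6275 + 1.6275 + 1.2684 + 1.1629 + 1.5791 + 1.6275 + 1.6275) / 8 = 11.78880 / 8 = 1.47360
Sum of squared deviations: (−0.20520)² + (+0.15390)² + (+0.15390)² + (−0.20520)² + (−0.31070)² + (+0.10550)² + (+0.15390)² + (+0.15390)² = 0.28662
Variance = 0.28662 / 7 = 0.04095
SE* = √0.04095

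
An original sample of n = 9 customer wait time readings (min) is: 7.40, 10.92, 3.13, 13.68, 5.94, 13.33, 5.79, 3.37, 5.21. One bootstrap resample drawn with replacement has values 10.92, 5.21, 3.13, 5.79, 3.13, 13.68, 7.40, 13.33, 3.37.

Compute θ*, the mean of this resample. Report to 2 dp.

Mean = (10.92 + 5.21 + 3.13 + 5.79 + 3.13 + 13.68 + 7.40 + 13.33 + 3.37) / 9 = 65.960 / 9 = 7.33

θ* = 7.33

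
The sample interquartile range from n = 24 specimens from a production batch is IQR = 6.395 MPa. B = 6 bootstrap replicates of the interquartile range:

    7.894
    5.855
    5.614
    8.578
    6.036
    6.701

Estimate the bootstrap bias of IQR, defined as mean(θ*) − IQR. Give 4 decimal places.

mean(θ*) = (7.894 + 5.855 + 5.614 + 8.578 + 6.036 + 6.701) / 6 = 6.77967
bias = 6.77967 − 6.395

bias = +0.3847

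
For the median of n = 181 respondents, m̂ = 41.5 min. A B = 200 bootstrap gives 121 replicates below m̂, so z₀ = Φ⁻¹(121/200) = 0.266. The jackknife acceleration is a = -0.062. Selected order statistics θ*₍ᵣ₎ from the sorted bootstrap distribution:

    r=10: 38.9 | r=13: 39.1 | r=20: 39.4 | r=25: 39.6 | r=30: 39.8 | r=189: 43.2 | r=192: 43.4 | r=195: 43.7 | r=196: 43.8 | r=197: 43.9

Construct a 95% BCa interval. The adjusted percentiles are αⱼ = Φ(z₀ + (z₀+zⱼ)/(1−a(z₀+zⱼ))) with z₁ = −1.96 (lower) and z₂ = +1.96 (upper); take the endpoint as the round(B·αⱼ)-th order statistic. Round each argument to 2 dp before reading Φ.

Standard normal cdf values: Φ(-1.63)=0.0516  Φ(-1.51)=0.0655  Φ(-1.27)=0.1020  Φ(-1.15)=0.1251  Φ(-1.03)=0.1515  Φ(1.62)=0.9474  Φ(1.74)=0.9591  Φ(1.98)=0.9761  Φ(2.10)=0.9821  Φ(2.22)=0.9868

Lower: z₀ + z₁ = 0.266 + (-1.960) = -1.694; 1 − a(z₀+z₁) = 1 − (-0.062)(-1.694) = 0.8950; argument = 0.266 + (-1.694)/0.8950 = -1.6268 → -1.63.
α₁ = Φ(-1.63) = 0.0516; rank = round(200 × 0.0516) = 10; θ*₍10₎ = 38.9.
Upper: z₀ + z₂ = 2.226; 1 − a(z₀+z₂) = 1.1380; argument = 2.2220 → 2.22; α₂ = 0.9868; rank = 197; θ*₍197₎ = 43.9.

(38.9, 43.9)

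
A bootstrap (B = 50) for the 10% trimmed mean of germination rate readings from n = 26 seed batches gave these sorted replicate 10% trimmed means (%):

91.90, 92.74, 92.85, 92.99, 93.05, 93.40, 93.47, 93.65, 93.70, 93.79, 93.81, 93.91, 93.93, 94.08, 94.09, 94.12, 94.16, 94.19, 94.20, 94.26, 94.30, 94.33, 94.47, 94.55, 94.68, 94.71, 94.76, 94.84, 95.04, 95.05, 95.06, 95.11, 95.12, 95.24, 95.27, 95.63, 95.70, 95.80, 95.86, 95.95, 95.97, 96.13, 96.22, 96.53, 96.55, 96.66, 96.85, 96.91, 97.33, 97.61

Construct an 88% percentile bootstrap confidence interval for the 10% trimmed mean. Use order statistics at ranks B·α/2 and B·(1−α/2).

α = 0.12; lower rank = 50 × 0.060 = 3; upper rank = 50 × 0.940 = 47.
The 3rd smallest replicate is 92.85; the 47th is 96.85.

(92.85, 96.85)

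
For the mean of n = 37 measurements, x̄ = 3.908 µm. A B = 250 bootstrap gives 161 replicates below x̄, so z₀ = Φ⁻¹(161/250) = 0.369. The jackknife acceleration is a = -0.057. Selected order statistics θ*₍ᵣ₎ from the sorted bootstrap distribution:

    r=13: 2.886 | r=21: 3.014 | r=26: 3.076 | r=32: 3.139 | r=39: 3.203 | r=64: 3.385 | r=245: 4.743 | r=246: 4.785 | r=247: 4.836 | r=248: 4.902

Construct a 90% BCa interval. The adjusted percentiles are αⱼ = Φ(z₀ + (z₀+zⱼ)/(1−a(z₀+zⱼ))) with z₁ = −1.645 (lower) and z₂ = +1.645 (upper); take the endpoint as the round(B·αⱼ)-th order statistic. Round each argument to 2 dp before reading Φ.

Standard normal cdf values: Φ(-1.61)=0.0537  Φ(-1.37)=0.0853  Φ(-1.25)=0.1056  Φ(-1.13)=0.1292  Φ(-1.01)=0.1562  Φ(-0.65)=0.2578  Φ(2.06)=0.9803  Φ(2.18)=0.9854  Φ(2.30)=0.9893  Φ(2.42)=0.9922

(3.203, 4.785)

Lower: z₀ + z₁ = 0.369 + (-1.645) = -1.276; 1 − a(z₀+z₁) = 1 − (-0.057)(-1.276) = 0.9273; argument = 0.369 + (-1.276)/0.9273 = -1.0071 → -1.01.
α₁ = Φ(-1.01) = 0.1562; rank = round(250 × 0.1562) = 39; θ*₍39₎ = 3.203.
Upper: z₀ + z₂ = 2.014; 1 − a(z₀+z₂) = 1.1148; argument = 2.1756 → 2.18; α₂ = 0.9854; rank = 246; θ*₍246₎ = 4.785.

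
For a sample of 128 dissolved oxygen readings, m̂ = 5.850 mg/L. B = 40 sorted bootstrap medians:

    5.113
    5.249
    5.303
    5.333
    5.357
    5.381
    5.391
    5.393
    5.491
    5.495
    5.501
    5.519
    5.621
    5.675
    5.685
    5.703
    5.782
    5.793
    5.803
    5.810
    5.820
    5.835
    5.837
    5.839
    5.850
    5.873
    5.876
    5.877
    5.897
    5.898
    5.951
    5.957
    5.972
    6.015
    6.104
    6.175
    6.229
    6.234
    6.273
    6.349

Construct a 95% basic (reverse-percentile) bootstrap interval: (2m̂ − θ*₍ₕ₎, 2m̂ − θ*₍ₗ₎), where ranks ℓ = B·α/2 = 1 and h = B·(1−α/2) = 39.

(5.427, 6.587)

Percentile endpoints at ranks 1 and 39: θ*₍1₎ = 5.113, θ*₍39₎ = 6.273.
Basic interval reflects these around m̂:
  lower = 2 × 5.850 − 6.273 = 5.427
  upper = 2 × 5.850 − 5.113 = 6.587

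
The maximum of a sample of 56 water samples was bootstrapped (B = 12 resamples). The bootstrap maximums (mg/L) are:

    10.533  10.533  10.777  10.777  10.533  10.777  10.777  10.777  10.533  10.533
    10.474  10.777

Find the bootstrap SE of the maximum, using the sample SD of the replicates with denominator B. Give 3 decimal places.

Bootstrap SE is the standard deviation of the 12 replicate maximums.
Mean of replicates: (10.533 + 10.533 + 10.777 + 10.777 + 10.533 + 10.777 + 10.777 + 10.777 + 10.533 + 10.533 + 10.474 + 10.777) / 12 = 127.8010 / 12 = 10.6501
Sum of squared deviations: (−0.1171)² + (−0.1171)² + (+0.1269)² + (+0.1269)² + (−0.1171)² + (+0.1269)² + (+0.1269)² + (+0.1269)² + (−0.1171)² + (−0.1171)² + (−0.1761)² + (+0.1269)² = 0.1962
Variance = 0.1962 / 12 = 0.0163
SE* = √0.0163

SE* = 0.128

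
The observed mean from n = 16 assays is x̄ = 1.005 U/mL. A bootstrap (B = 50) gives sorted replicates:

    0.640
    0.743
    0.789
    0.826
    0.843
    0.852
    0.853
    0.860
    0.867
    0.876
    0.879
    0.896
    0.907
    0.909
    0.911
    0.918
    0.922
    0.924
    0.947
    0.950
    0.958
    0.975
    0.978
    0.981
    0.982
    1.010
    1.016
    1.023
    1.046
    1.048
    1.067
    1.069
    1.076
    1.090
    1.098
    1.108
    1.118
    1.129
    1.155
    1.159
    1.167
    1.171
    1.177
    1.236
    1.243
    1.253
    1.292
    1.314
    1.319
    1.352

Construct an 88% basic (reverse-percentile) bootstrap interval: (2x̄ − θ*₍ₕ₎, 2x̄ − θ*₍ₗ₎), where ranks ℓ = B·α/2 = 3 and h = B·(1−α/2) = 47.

Percentile endpoints at ranks 3 and 47: θ*₍3₎ = 0.789, θ*₍47₎ = 1.292.
Basic interval reflects these around x̄:
  lower = 2 × 1.005 − 1.292 = 0.718
  upper = 2 × 1.005 − 0.789 = 1.221

(0.718, 1.221)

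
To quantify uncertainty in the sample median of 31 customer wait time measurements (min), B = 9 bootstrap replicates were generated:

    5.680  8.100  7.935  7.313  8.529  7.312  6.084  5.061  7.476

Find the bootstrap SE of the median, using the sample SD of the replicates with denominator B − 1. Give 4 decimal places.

SE* = 1.1810

Bootstrap SE is the standard deviation of the 9 replicate medians.
Mean of replicates: (5.680 + 8.100 + 7.935 + 7.313 + 8.529 + 7.312 + 6.084 + 5.061 + 7.476) / 9 = 63.49000 / 9 = 7.05444
Sum of squared deviations: (−1.37444)² + (+1.04556)² + (+0.88056)² + (+0.25856)² + (+1.47456)² + (+0.25756)² + (−0.97044)² + (−1.99344)² + (+0.42156)² = 11.15845
Variance = 11.15845 / 8 = 1.39481
SE* = √1.39481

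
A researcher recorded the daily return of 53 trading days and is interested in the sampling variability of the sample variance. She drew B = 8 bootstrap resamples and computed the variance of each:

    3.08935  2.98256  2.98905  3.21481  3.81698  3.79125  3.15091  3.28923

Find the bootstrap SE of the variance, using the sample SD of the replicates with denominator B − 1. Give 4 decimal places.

SE* = 0.3337

Bootstrap SE is the standard deviation of the 8 replicate variances.
Mean of replicates: (3.08935 + 2.98256 + 2.98905 + 3.21481 + 3.81698 + 3.79125 + 3.15091 + 3.28923) / 8 = 26.324140 / 8 = 3.290517
Sum of squared deviations: (−0.201167)² + (−0.307958)² + (−0.301467)² + (−0.075708)² + (+0.526463)² + (+0.500732)² + (−0.139607)² + (−0.001288)² = 0.779308
Variance = 0.779308 / 7 = 0.111330
SE* = √0.111330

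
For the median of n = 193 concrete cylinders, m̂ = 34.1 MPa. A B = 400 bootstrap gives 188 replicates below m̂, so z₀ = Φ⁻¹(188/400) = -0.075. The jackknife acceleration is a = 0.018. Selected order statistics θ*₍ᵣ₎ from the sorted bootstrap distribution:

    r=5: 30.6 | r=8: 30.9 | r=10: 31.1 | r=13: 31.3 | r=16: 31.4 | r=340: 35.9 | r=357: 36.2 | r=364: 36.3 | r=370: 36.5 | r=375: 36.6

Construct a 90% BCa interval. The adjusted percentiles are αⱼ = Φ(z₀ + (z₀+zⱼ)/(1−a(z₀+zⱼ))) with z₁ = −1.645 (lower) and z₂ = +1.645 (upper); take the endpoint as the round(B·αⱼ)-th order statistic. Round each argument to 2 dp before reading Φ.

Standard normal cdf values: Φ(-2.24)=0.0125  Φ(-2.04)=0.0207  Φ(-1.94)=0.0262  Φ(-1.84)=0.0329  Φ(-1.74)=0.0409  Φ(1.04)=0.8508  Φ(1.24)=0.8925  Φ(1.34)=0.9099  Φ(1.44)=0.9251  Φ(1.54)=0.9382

Lower: z₀ + z₁ = -0.075 + (-1.645) = -1.720; 1 − a(z₀+z₁) = 1 − (0.018)(-1.720) = 1.0310; argument = -0.075 + (-1.720)/1.0310 = -1.7433 → -1.74.
α₁ = Φ(-1.74) = 0.0409; rank = round(400 × 0.0409) = 16; θ*₍16₎ = 31.4.
Upper: z₀ + z₂ = 1.570; 1 − a(z₀+z₂) = 0.9717; argument = 1.5407 → 1.54; α₂ = 0.9382; rank = 375; θ*₍375₎ = 36.6.

(31.4, 36.6)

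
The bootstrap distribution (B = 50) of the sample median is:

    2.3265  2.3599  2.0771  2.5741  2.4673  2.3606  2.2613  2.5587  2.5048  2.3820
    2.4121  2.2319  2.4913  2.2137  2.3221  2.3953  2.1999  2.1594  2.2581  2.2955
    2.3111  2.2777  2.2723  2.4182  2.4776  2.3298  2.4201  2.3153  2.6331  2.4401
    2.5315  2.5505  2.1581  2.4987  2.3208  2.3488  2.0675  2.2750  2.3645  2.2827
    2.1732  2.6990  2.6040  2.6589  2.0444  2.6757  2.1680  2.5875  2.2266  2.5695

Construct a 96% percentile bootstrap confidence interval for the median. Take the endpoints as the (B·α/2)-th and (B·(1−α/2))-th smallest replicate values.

(2.0444, 2.6757)

Sorted replicates: 2.0444, 2.0675, 2.0771, 2.1581, 2.1594, 2.1680, 2.1732, 2.1999, 2.2137, 2.2266, 2.2319, 2.2581, 2.2613, 2.2723, 2.2750, 2.2777, 2.2827, 2.2955, 2.3111, 2.3153, 2.3208, 2.3221, 2.3265, 2.3298, 2.3488, 2.3599, 2.3606, 2.3645, 2.3820, 2.3953, 2.4121, 2.4182, 2.4201, 2.4401, 2.4673, 2.4776, 2.4913, 2.4987, 2.5048, 2.5315, 2.5505, 2.5587, 2.5695, 2.5741, 2.5875, 2.6040, 2.6331, 2.6589, 2.6757, 2.6990
α = 0.04; lower rank = 50 × 0.020 = 1; upper rank = 50 × 0.980 = 49.
The 1st smallest replicate is 2.0444; the 49th is 2.6757.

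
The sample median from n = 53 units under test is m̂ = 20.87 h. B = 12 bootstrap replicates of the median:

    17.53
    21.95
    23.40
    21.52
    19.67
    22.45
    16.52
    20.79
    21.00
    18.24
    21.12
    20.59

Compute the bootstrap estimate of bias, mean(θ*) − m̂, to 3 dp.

mean(θ*) = (17.53 + 21.95 + 23.40 + 21.52 + 19.67 + 22.45 + 16.52 + 20.79 + 21.00 + 18.24 + 21.12 + 20.59) / 12 = 20.3983
bias = 20.3983 − 20.87

bias = −0.472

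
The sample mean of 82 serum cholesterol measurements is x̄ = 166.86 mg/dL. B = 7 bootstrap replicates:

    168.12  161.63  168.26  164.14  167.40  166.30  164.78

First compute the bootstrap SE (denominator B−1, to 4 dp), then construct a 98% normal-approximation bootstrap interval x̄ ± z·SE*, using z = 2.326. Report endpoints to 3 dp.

Mean of replicates = 165.8043; sum of squared deviations = 35.4288; SE* = √(35.4288/6) = 2.4300
Margin = 2.326 × 2.4300 = 5.6522
Interval: 166.86 ± 5.6522

(161.208, 172.512)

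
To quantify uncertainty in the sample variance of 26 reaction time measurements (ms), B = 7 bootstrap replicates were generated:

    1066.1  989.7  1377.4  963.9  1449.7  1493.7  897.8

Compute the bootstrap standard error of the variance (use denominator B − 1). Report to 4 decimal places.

Bootstrap SE is the standard deviation of the 7 replicate variances.
Mean of replicates: (1066.1 + 989.7 + 1377.4 + 963.9 + 1449.7 + 1493.7 + 897.8) / 7 = 8238.30000 / 7 = 1176.90000
Sum of squared deviations: (−110.80000)² + (−187.20000)² + (+200.50000)² + (−213.00000)² + (+272.80000)² + (+316.80000)² + (−279.10000)² = 385568.62000
Variance = 385568.62000 / 6 = 64261.43667
SE* = √64261.43667

SE* = 253.4984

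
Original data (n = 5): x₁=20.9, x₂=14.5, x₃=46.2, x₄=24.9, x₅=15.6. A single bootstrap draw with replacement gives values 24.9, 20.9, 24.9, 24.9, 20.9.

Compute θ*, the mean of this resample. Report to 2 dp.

Mean = (24.9 + 20.9 + 24.9 + 24.9 + 20.9) / 5 = 116.50 / 5 = 23.30

θ* = 23.30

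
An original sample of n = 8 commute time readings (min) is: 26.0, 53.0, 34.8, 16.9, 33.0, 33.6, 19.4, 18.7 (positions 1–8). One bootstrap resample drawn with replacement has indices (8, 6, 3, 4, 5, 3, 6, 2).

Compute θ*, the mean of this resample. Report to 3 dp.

Resample values: 18.7, 33.6, 34.8, 16.9, 33.0, 34.8, 33.6, 53.0.
Mean = (18.7 + 33.6 + 34.8 + 16.9 + 33.0 + 34.8 + 33.6 + 53.0) / 8 = 258.40 / 8 = 32.300

θ* = 32.300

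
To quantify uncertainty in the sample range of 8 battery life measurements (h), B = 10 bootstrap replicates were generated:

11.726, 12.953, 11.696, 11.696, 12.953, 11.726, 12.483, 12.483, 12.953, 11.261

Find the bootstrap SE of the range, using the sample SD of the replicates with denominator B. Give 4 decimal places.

SE* = 0.6083

Bootstrap SE is the standard deviation of the 10 replicate ranges.
Mean of replicates: (11.726 + 12.953 + 11.696 + 11.696 + 12.953 + 11.726 + 12.483 + 12.483 + 12.953 + 11.261) / 10 = 121.93000 / 10 = 12.19300
Sum of squared deviations: (−0.46700)² + (+0.76000)² + (−0.49700)² + (−0.49700)² + (+0.76000)² + (−0.46700)² + (+0.29000)² + (+0.29000)² + (+0.76000)² + (−0.93200)² = 3.69982
Variance = 3.69982 / 10 = 0.36998
SE* = √0.36998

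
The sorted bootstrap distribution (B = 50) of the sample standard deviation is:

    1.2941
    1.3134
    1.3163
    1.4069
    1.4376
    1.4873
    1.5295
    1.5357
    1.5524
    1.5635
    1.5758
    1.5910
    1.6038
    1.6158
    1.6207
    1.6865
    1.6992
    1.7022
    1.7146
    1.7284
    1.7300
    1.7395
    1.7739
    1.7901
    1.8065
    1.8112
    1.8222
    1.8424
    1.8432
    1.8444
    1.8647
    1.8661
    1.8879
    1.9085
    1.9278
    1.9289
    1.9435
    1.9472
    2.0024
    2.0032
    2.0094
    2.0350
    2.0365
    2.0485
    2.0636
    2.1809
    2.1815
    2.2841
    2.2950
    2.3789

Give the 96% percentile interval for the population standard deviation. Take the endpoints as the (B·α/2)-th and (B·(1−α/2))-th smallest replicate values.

α = 0.04; lower rank = 50 × 0.020 = 1; upper rank = 50 × 0.980 = 49.
The 1st smallest replicate is 1.2941; the 49th is 2.2950.

(1.2941, 2.2950)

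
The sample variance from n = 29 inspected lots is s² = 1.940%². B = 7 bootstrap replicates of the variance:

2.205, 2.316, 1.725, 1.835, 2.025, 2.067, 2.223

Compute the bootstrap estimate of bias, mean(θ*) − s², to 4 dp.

bias = +0.1166

mean(θ*) = (2.205 + 2.316 + 1.725 + 1.835 + 2.025 + 2.067 + 2.223) / 7 = 2.05657
bias = 2.05657 − 1.940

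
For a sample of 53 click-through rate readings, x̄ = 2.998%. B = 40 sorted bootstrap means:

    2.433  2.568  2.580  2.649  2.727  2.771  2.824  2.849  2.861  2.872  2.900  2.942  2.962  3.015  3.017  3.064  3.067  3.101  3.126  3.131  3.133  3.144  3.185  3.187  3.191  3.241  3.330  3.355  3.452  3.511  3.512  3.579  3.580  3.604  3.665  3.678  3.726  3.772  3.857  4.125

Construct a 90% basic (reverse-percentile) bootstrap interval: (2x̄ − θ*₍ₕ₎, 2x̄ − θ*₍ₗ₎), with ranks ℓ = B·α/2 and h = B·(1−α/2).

(2.224, 3.428)

Percentile endpoints at ranks 2 and 38: θ*₍2₎ = 2.568, θ*₍38₎ = 3.772.
Basic interval reflects these around x̄:
  lower = 2 × 2.998 − 3.772 = 2.224
  upper = 2 × 2.998 − 2.568 = 3.428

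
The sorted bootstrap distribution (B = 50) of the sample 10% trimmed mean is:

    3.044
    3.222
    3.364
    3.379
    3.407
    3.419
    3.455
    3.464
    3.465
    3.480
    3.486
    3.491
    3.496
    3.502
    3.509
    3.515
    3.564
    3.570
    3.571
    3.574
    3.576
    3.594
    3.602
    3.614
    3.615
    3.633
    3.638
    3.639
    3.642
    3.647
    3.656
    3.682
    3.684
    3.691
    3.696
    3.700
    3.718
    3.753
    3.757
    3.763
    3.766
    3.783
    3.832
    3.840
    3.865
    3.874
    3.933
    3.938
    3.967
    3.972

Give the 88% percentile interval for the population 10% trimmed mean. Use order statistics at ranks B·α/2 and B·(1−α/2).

α = 0.12; lower rank = 50 × 0.060 = 3; upper rank = 50 × 0.940 = 47.
The 3rd smallest replicate is 3.364; the 47th is 3.933.

(3.364, 3.933)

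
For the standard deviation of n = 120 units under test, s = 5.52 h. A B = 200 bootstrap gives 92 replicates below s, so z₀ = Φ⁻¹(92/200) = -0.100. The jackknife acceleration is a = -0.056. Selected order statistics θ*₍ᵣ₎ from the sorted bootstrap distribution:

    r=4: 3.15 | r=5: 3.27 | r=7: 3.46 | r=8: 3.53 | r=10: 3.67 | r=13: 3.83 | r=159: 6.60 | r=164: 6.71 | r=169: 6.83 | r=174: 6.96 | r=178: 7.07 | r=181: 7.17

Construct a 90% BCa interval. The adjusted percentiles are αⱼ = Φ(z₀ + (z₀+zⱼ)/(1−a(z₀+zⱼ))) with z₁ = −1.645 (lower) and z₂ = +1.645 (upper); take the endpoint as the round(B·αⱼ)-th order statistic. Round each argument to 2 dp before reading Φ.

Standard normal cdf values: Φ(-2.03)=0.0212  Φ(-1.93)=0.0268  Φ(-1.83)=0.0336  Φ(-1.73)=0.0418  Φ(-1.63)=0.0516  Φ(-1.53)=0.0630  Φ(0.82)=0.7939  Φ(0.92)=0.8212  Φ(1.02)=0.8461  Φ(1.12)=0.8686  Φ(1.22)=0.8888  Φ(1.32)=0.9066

(3.15, 7.17)

Lower: z₀ + z₁ = -0.100 + (-1.645) = -1.745; 1 − a(z₀+z₁) = 1 − (-0.056)(-1.745) = 0.9023; argument = -0.100 + (-1.745)/0.9023 = -2.0340 → -2.03.
α₁ = Φ(-2.03) = 0.0212; rank = round(200 × 0.0212) = 4; θ*₍4₎ = 3.15.
Upper: z₀ + z₂ = 1.545; 1 − a(z₀+z₂) = 1.0865; argument = 1.3220 → 1.32; α₂ = 0.9066; rank = 181; θ*₍181₎ = 7.17.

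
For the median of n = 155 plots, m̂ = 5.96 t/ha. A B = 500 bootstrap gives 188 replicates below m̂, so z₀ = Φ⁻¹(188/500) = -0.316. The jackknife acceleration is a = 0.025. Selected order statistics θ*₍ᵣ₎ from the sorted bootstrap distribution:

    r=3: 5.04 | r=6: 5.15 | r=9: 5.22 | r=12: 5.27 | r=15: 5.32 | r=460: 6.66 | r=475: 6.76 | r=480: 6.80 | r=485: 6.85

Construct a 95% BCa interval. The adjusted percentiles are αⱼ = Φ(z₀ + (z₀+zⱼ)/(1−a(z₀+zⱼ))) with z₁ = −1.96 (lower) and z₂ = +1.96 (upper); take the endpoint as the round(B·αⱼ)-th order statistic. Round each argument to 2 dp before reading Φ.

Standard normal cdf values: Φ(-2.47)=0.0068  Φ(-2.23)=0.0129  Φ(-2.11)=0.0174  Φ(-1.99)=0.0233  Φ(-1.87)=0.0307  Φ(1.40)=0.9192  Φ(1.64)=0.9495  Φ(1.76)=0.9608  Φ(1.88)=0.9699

(5.04, 6.66)

Lower: z₀ + z₁ = -0.316 + (-1.960) = -2.276; 1 − a(z₀+z₁) = 1 − (0.025)(-2.276) = 1.0569; argument = -0.316 + (-2.276)/1.0569 = -2.4695 → -2.47.
α₁ = Φ(-2.47) = 0.0068; rank = round(500 × 0.0068) = 3; θ*₍3₎ = 5.04.
Upper: z₀ + z₂ = 1.644; 1 − a(z₀+z₂) = 0.9589; argument = 1.3985 → 1.40; α₂ = 0.9192; rank = 460; θ*₍460₎ = 6.66.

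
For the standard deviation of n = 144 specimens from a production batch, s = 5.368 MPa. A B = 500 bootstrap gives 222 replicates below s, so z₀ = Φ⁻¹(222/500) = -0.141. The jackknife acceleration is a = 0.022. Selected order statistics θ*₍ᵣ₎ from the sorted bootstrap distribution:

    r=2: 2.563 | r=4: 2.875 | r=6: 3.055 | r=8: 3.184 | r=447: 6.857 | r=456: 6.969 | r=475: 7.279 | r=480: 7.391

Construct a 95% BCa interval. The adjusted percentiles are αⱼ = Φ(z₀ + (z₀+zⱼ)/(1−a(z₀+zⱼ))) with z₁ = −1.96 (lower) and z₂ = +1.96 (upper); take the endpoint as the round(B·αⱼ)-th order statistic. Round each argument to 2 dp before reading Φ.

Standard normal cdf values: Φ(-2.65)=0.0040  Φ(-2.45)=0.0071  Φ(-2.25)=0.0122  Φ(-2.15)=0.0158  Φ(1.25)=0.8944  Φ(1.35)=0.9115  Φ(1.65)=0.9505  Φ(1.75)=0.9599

(3.184, 7.391)

Lower: z₀ + z₁ = -0.141 + (-1.960) = -2.101; 1 − a(z₀+z₁) = 1 − (0.022)(-2.101) = 1.0462; argument = -0.141 + (-2.101)/1.0462 = -2.1492 → -2.15.
α₁ = Φ(-2.15) = 0.0158; rank = round(500 × 0.0158) = 8; θ*₍8₎ = 3.184.
Upper: z₀ + z₂ = 1.819; 1 − a(z₀+z₂) = 0.9600; argument = 1.7538 → 1.75; α₂ = 0.9599; rank = 480; θ*₍480₎ = 7.391.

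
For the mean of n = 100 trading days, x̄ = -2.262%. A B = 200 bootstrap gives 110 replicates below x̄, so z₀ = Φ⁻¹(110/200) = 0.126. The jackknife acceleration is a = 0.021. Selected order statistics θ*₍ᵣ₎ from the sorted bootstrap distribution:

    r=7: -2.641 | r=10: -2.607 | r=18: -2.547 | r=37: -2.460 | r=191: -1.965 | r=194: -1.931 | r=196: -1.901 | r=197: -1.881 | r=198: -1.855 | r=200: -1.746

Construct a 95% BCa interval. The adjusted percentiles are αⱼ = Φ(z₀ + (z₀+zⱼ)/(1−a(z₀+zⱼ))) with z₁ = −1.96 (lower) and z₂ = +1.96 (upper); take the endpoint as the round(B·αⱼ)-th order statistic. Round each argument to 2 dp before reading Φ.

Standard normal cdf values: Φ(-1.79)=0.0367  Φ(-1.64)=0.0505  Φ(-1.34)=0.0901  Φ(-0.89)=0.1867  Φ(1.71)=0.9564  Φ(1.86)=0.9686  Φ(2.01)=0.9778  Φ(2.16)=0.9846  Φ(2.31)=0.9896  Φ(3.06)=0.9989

(-2.607, -1.855)

Lower: z₀ + z₁ = 0.126 + (-1.960) = -1.834; 1 − a(z₀+z₁) = 1 − (0.021)(-1.834) = 1.0385; argument = 0.126 + (-1.834)/1.0385 = -1.6400 → -1.64.
α₁ = Φ(-1.64) = 0.0505; rank = round(200 × 0.0505) = 10; θ*₍10₎ = -2.607.
Upper: z₀ + z₂ = 2.086; 1 − a(z₀+z₂) = 0.9562; argument = 2.3076 → 2.31; α₂ = 0.9896; rank = 198; θ*₍198₎ = -1.855.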